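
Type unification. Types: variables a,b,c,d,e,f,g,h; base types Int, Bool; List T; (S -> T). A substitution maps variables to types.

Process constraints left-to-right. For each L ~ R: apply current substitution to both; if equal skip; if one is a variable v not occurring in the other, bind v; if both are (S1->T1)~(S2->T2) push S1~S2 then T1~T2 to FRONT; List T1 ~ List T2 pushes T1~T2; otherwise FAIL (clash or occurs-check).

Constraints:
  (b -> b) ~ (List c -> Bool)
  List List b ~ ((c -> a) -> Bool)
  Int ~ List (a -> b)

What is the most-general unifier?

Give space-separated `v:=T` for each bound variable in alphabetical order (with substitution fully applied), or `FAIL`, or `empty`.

step 1: unify (b -> b) ~ (List c -> Bool)  [subst: {-} | 2 pending]
  -> decompose arrow: push b~List c, b~Bool
step 2: unify b ~ List c  [subst: {-} | 3 pending]
  bind b := List c
step 3: unify List c ~ Bool  [subst: {b:=List c} | 2 pending]
  clash: List c vs Bool

Answer: FAIL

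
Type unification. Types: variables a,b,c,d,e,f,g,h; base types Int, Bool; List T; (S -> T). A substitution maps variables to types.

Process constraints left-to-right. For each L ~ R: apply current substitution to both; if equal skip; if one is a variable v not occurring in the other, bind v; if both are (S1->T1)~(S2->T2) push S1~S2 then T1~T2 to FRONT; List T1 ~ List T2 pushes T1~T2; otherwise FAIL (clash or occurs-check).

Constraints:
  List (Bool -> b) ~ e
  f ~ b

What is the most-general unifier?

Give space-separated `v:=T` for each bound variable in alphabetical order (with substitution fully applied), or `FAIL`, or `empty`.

Answer: e:=List (Bool -> b) f:=b

Derivation:
step 1: unify List (Bool -> b) ~ e  [subst: {-} | 1 pending]
  bind e := List (Bool -> b)
step 2: unify f ~ b  [subst: {e:=List (Bool -> b)} | 0 pending]
  bind f := b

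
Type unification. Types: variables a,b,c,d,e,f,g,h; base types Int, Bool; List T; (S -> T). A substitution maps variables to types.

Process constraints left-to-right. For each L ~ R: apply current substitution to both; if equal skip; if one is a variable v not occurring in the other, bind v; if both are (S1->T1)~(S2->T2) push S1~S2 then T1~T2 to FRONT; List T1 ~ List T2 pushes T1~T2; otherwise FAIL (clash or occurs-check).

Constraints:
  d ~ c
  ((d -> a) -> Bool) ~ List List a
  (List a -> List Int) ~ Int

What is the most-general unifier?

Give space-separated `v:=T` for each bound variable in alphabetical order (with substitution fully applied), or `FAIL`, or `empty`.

Answer: FAIL

Derivation:
step 1: unify d ~ c  [subst: {-} | 2 pending]
  bind d := c
step 2: unify ((c -> a) -> Bool) ~ List List a  [subst: {d:=c} | 1 pending]
  clash: ((c -> a) -> Bool) vs List List a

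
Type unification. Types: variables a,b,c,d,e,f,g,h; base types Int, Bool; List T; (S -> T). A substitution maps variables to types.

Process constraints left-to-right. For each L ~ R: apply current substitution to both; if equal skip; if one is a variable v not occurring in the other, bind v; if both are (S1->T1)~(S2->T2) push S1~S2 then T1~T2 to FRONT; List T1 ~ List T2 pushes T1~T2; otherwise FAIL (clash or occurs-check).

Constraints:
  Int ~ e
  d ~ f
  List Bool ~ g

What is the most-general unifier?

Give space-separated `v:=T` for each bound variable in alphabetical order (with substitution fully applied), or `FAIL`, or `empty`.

Answer: d:=f e:=Int g:=List Bool

Derivation:
step 1: unify Int ~ e  [subst: {-} | 2 pending]
  bind e := Int
step 2: unify d ~ f  [subst: {e:=Int} | 1 pending]
  bind d := f
step 3: unify List Bool ~ g  [subst: {e:=Int, d:=f} | 0 pending]
  bind g := List Bool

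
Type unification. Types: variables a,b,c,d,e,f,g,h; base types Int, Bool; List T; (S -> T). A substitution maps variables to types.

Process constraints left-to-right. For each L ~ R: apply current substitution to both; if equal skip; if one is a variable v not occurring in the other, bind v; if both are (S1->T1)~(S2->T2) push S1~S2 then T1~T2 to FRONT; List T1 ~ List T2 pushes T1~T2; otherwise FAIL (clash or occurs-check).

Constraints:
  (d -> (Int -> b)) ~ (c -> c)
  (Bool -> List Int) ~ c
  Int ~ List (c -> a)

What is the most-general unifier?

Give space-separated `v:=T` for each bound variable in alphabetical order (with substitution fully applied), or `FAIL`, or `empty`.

Answer: FAIL

Derivation:
step 1: unify (d -> (Int -> b)) ~ (c -> c)  [subst: {-} | 2 pending]
  -> decompose arrow: push d~c, (Int -> b)~c
step 2: unify d ~ c  [subst: {-} | 3 pending]
  bind d := c
step 3: unify (Int -> b) ~ c  [subst: {d:=c} | 2 pending]
  bind c := (Int -> b)
step 4: unify (Bool -> List Int) ~ (Int -> b)  [subst: {d:=c, c:=(Int -> b)} | 1 pending]
  -> decompose arrow: push Bool~Int, List Int~b
step 5: unify Bool ~ Int  [subst: {d:=c, c:=(Int -> b)} | 2 pending]
  clash: Bool vs Int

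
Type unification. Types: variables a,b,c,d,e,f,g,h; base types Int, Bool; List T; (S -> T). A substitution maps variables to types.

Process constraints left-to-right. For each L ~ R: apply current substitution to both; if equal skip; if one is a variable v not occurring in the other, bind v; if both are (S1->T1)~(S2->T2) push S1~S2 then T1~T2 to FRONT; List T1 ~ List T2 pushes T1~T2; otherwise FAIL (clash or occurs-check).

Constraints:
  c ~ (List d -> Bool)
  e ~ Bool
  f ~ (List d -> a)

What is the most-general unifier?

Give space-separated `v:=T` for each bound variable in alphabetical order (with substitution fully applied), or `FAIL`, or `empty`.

step 1: unify c ~ (List d -> Bool)  [subst: {-} | 2 pending]
  bind c := (List d -> Bool)
step 2: unify e ~ Bool  [subst: {c:=(List d -> Bool)} | 1 pending]
  bind e := Bool
step 3: unify f ~ (List d -> a)  [subst: {c:=(List d -> Bool), e:=Bool} | 0 pending]
  bind f := (List d -> a)

Answer: c:=(List d -> Bool) e:=Bool f:=(List d -> a)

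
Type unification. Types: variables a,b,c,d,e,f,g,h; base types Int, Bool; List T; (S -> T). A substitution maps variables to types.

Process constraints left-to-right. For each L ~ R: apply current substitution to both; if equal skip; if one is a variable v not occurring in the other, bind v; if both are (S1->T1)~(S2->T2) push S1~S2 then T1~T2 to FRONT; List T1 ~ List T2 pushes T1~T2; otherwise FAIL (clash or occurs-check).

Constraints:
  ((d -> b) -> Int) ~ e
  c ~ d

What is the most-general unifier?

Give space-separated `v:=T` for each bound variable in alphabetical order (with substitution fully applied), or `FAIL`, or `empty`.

Answer: c:=d e:=((d -> b) -> Int)

Derivation:
step 1: unify ((d -> b) -> Int) ~ e  [subst: {-} | 1 pending]
  bind e := ((d -> b) -> Int)
step 2: unify c ~ d  [subst: {e:=((d -> b) -> Int)} | 0 pending]
  bind c := d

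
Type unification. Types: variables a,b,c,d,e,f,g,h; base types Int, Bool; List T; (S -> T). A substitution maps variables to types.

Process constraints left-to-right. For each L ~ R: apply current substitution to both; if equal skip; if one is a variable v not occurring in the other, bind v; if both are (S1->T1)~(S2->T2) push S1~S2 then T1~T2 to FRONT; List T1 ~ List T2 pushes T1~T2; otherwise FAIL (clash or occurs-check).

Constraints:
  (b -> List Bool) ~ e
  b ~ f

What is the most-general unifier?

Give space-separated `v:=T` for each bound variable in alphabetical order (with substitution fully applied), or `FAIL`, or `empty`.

Answer: b:=f e:=(f -> List Bool)

Derivation:
step 1: unify (b -> List Bool) ~ e  [subst: {-} | 1 pending]
  bind e := (b -> List Bool)
step 2: unify b ~ f  [subst: {e:=(b -> List Bool)} | 0 pending]
  bind b := f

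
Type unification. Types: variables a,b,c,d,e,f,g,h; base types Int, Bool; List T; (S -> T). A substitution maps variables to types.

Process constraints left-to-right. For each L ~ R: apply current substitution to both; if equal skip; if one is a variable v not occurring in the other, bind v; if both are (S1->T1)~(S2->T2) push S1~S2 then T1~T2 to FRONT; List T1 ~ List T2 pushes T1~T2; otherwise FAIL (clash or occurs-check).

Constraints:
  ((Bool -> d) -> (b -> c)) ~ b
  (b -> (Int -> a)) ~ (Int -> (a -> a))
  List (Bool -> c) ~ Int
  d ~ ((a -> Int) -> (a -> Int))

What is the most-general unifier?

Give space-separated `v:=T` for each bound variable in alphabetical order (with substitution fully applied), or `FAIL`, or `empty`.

Answer: FAIL

Derivation:
step 1: unify ((Bool -> d) -> (b -> c)) ~ b  [subst: {-} | 3 pending]
  occurs-check fail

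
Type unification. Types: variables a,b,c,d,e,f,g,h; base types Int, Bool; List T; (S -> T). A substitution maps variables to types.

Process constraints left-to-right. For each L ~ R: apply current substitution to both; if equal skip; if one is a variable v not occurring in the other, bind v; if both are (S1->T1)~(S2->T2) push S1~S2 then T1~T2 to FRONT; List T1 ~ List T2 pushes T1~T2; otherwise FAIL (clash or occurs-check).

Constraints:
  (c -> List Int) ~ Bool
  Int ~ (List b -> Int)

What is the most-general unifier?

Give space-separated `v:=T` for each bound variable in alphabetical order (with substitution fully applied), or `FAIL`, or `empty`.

Answer: FAIL

Derivation:
step 1: unify (c -> List Int) ~ Bool  [subst: {-} | 1 pending]
  clash: (c -> List Int) vs Bool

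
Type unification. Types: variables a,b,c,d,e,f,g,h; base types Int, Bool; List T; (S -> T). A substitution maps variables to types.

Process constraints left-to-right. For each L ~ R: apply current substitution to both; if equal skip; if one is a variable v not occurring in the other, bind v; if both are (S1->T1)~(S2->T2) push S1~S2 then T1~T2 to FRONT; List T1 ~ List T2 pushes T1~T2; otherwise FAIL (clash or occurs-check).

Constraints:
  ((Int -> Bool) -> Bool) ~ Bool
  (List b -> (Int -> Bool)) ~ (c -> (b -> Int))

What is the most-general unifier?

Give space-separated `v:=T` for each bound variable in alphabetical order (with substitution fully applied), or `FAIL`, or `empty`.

Answer: FAIL

Derivation:
step 1: unify ((Int -> Bool) -> Bool) ~ Bool  [subst: {-} | 1 pending]
  clash: ((Int -> Bool) -> Bool) vs Bool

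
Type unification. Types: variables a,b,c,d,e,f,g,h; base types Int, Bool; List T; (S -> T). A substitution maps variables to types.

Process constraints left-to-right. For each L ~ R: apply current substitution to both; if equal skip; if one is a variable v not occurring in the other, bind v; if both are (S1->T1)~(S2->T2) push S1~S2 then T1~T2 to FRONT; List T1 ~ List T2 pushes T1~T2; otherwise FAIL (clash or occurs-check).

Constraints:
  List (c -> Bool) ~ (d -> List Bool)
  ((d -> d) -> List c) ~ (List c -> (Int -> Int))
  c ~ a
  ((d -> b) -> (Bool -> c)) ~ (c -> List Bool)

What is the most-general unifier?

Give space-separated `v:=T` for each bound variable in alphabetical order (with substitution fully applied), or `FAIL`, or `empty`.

Answer: FAIL

Derivation:
step 1: unify List (c -> Bool) ~ (d -> List Bool)  [subst: {-} | 3 pending]
  clash: List (c -> Bool) vs (d -> List Bool)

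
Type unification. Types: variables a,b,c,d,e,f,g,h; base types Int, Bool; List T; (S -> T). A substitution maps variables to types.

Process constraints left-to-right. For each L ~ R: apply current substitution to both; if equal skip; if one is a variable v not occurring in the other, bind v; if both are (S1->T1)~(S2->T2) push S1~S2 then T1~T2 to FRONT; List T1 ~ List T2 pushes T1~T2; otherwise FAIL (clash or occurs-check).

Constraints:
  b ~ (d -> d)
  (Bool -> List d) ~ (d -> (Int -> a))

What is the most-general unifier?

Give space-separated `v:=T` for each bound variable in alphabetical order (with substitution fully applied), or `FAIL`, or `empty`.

step 1: unify b ~ (d -> d)  [subst: {-} | 1 pending]
  bind b := (d -> d)
step 2: unify (Bool -> List d) ~ (d -> (Int -> a))  [subst: {b:=(d -> d)} | 0 pending]
  -> decompose arrow: push Bool~d, List d~(Int -> a)
step 3: unify Bool ~ d  [subst: {b:=(d -> d)} | 1 pending]
  bind d := Bool
step 4: unify List Bool ~ (Int -> a)  [subst: {b:=(d -> d), d:=Bool} | 0 pending]
  clash: List Bool vs (Int -> a)

Answer: FAIL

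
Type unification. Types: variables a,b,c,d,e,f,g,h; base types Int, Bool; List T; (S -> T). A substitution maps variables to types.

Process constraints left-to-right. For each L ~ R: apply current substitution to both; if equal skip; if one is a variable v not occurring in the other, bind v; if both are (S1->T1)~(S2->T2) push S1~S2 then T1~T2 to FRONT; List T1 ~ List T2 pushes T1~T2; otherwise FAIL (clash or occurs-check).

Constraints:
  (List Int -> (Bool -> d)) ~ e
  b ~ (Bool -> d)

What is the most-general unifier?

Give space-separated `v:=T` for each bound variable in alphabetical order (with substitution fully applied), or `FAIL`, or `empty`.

step 1: unify (List Int -> (Bool -> d)) ~ e  [subst: {-} | 1 pending]
  bind e := (List Int -> (Bool -> d))
step 2: unify b ~ (Bool -> d)  [subst: {e:=(List Int -> (Bool -> d))} | 0 pending]
  bind b := (Bool -> d)

Answer: b:=(Bool -> d) e:=(List Int -> (Bool -> d))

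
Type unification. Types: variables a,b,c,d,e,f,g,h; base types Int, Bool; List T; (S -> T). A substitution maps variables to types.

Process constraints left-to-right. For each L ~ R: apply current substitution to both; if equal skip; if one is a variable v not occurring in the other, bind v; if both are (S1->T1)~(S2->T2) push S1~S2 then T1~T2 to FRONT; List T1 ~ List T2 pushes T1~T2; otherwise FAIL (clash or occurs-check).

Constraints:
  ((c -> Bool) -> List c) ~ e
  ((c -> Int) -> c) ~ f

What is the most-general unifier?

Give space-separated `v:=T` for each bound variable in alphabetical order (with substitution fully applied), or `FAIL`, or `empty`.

step 1: unify ((c -> Bool) -> List c) ~ e  [subst: {-} | 1 pending]
  bind e := ((c -> Bool) -> List c)
step 2: unify ((c -> Int) -> c) ~ f  [subst: {e:=((c -> Bool) -> List c)} | 0 pending]
  bind f := ((c -> Int) -> c)

Answer: e:=((c -> Bool) -> List c) f:=((c -> Int) -> c)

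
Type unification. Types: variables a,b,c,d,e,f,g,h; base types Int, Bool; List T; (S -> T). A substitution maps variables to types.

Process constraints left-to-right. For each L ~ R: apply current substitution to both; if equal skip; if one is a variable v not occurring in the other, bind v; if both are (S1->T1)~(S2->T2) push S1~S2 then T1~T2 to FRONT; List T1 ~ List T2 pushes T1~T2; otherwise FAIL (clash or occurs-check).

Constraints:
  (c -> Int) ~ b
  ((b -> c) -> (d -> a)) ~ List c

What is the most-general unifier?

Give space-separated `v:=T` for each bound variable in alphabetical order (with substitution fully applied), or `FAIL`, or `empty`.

Answer: FAIL

Derivation:
step 1: unify (c -> Int) ~ b  [subst: {-} | 1 pending]
  bind b := (c -> Int)
step 2: unify (((c -> Int) -> c) -> (d -> a)) ~ List c  [subst: {b:=(c -> Int)} | 0 pending]
  clash: (((c -> Int) -> c) -> (d -> a)) vs List c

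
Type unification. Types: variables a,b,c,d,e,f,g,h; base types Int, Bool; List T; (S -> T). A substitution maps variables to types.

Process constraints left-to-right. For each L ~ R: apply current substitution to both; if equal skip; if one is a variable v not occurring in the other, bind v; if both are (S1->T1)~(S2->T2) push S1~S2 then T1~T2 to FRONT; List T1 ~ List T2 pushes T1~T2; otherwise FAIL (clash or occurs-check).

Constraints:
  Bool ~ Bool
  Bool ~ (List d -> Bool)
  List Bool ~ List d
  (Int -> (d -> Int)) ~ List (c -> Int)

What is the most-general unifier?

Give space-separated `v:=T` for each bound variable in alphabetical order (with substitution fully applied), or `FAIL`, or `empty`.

Answer: FAIL

Derivation:
step 1: unify Bool ~ Bool  [subst: {-} | 3 pending]
  -> identical, skip
step 2: unify Bool ~ (List d -> Bool)  [subst: {-} | 2 pending]
  clash: Bool vs (List d -> Bool)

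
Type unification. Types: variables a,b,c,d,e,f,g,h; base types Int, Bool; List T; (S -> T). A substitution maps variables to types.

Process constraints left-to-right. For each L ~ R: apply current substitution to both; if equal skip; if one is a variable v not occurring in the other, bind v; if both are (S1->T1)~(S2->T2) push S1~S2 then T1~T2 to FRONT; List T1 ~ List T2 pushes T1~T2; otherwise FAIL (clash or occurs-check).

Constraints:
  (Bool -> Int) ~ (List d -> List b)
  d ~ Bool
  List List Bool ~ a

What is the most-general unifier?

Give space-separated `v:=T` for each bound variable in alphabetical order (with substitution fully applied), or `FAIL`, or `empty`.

step 1: unify (Bool -> Int) ~ (List d -> List b)  [subst: {-} | 2 pending]
  -> decompose arrow: push Bool~List d, Int~List b
step 2: unify Bool ~ List d  [subst: {-} | 3 pending]
  clash: Bool vs List d

Answer: FAIL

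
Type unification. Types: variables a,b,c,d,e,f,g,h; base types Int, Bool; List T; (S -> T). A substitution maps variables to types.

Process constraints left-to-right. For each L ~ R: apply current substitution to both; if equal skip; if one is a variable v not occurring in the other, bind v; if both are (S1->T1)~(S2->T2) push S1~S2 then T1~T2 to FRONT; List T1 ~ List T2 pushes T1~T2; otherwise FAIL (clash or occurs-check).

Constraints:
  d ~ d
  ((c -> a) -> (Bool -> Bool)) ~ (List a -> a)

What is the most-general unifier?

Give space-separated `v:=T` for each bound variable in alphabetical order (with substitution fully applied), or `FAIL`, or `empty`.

Answer: FAIL

Derivation:
step 1: unify d ~ d  [subst: {-} | 1 pending]
  -> identical, skip
step 2: unify ((c -> a) -> (Bool -> Bool)) ~ (List a -> a)  [subst: {-} | 0 pending]
  -> decompose arrow: push (c -> a)~List a, (Bool -> Bool)~a
step 3: unify (c -> a) ~ List a  [subst: {-} | 1 pending]
  clash: (c -> a) vs List a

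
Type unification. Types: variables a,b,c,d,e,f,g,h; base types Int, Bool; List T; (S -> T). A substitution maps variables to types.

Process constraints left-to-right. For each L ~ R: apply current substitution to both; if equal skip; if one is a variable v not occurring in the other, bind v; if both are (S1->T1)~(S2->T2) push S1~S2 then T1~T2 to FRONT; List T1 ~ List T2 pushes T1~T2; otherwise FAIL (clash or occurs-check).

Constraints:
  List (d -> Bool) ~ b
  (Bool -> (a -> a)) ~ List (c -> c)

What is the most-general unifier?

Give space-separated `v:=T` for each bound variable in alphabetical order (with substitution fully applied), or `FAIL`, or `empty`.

Answer: FAIL

Derivation:
step 1: unify List (d -> Bool) ~ b  [subst: {-} | 1 pending]
  bind b := List (d -> Bool)
step 2: unify (Bool -> (a -> a)) ~ List (c -> c)  [subst: {b:=List (d -> Bool)} | 0 pending]
  clash: (Bool -> (a -> a)) vs List (c -> c)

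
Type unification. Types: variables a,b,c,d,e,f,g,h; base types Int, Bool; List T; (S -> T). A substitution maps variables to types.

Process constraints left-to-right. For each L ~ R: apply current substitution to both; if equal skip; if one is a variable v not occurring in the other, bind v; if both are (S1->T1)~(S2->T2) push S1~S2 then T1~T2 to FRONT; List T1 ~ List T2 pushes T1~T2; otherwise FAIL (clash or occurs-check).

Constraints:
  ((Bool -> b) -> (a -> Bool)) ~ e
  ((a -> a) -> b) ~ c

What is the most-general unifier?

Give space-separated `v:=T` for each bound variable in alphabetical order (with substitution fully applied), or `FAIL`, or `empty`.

step 1: unify ((Bool -> b) -> (a -> Bool)) ~ e  [subst: {-} | 1 pending]
  bind e := ((Bool -> b) -> (a -> Bool))
step 2: unify ((a -> a) -> b) ~ c  [subst: {e:=((Bool -> b) -> (a -> Bool))} | 0 pending]
  bind c := ((a -> a) -> b)

Answer: c:=((a -> a) -> b) e:=((Bool -> b) -> (a -> Bool))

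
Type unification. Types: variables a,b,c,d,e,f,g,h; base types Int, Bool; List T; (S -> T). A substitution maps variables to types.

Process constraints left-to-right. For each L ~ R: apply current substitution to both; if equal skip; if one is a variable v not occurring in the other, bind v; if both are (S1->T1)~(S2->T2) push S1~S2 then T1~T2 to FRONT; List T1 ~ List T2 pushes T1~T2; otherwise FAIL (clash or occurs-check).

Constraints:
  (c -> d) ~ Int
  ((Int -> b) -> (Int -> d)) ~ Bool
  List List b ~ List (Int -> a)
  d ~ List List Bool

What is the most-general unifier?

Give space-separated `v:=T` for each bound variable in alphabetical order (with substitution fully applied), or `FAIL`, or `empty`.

step 1: unify (c -> d) ~ Int  [subst: {-} | 3 pending]
  clash: (c -> d) vs Int

Answer: FAIL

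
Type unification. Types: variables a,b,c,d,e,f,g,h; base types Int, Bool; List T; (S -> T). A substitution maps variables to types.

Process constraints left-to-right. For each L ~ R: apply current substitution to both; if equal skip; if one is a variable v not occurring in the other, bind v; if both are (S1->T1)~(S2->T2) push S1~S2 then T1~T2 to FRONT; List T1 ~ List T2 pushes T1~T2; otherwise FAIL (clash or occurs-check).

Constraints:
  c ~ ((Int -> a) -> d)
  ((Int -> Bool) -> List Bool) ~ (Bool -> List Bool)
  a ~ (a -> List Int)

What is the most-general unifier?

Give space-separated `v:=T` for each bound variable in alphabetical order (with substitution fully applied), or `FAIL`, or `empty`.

Answer: FAIL

Derivation:
step 1: unify c ~ ((Int -> a) -> d)  [subst: {-} | 2 pending]
  bind c := ((Int -> a) -> d)
step 2: unify ((Int -> Bool) -> List Bool) ~ (Bool -> List Bool)  [subst: {c:=((Int -> a) -> d)} | 1 pending]
  -> decompose arrow: push (Int -> Bool)~Bool, List Bool~List Bool
step 3: unify (Int -> Bool) ~ Bool  [subst: {c:=((Int -> a) -> d)} | 2 pending]
  clash: (Int -> Bool) vs Bool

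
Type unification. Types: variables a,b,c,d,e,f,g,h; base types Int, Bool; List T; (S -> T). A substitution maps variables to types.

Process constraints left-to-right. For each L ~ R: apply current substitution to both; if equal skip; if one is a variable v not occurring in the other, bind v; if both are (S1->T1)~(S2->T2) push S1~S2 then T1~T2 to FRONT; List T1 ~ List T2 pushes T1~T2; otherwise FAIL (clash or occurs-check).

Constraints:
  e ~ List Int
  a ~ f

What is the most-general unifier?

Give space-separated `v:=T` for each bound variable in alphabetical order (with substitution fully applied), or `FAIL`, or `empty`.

Answer: a:=f e:=List Int

Derivation:
step 1: unify e ~ List Int  [subst: {-} | 1 pending]
  bind e := List Int
step 2: unify a ~ f  [subst: {e:=List Int} | 0 pending]
  bind a := f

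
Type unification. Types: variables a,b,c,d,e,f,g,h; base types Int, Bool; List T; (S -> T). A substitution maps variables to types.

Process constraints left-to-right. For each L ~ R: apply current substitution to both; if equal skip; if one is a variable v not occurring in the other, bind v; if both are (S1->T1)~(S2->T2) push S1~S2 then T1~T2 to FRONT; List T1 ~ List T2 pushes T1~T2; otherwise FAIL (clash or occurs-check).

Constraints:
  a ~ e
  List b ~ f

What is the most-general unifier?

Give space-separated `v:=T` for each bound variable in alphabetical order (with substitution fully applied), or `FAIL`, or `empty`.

Answer: a:=e f:=List b

Derivation:
step 1: unify a ~ e  [subst: {-} | 1 pending]
  bind a := e
step 2: unify List b ~ f  [subst: {a:=e} | 0 pending]
  bind f := List b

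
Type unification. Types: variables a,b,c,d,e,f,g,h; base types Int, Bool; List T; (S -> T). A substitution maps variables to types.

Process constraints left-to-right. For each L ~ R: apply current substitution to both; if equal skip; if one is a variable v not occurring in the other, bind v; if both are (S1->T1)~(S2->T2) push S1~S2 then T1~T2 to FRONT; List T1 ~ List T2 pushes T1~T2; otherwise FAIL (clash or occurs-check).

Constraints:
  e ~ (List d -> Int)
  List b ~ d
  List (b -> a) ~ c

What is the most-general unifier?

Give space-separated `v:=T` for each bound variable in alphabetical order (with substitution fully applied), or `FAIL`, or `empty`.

step 1: unify e ~ (List d -> Int)  [subst: {-} | 2 pending]
  bind e := (List d -> Int)
step 2: unify List b ~ d  [subst: {e:=(List d -> Int)} | 1 pending]
  bind d := List b
step 3: unify List (b -> a) ~ c  [subst: {e:=(List d -> Int), d:=List b} | 0 pending]
  bind c := List (b -> a)

Answer: c:=List (b -> a) d:=List b e:=(List List b -> Int)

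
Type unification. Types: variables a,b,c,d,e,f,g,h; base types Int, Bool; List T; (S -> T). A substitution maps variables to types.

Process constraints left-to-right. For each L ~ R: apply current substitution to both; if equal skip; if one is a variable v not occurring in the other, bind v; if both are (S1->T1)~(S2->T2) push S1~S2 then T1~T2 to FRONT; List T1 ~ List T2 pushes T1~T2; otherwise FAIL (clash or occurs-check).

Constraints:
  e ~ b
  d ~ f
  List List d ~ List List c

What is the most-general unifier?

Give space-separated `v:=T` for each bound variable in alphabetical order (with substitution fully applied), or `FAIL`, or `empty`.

Answer: d:=c e:=b f:=c

Derivation:
step 1: unify e ~ b  [subst: {-} | 2 pending]
  bind e := b
step 2: unify d ~ f  [subst: {e:=b} | 1 pending]
  bind d := f
step 3: unify List List f ~ List List c  [subst: {e:=b, d:=f} | 0 pending]
  -> decompose List: push List f~List c
step 4: unify List f ~ List c  [subst: {e:=b, d:=f} | 0 pending]
  -> decompose List: push f~c
step 5: unify f ~ c  [subst: {e:=b, d:=f} | 0 pending]
  bind f := c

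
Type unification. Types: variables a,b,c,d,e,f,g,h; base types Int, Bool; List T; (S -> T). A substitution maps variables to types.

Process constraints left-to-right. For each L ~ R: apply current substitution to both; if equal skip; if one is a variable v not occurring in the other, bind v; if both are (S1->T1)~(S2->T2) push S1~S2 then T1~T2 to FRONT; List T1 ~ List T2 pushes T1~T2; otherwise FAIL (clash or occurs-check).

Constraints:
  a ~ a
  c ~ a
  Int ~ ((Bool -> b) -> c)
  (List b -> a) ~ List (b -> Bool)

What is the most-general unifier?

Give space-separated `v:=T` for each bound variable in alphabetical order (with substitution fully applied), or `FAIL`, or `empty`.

step 1: unify a ~ a  [subst: {-} | 3 pending]
  -> identical, skip
step 2: unify c ~ a  [subst: {-} | 2 pending]
  bind c := a
step 3: unify Int ~ ((Bool -> b) -> a)  [subst: {c:=a} | 1 pending]
  clash: Int vs ((Bool -> b) -> a)

Answer: FAIL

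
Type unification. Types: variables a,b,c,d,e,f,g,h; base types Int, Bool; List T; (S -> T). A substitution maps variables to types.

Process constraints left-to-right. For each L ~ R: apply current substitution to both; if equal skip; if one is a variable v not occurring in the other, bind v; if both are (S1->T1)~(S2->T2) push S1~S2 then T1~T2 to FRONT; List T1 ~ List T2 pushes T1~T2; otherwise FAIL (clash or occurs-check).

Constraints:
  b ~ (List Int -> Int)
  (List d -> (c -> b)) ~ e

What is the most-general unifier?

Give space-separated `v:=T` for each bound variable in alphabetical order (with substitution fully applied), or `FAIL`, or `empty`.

step 1: unify b ~ (List Int -> Int)  [subst: {-} | 1 pending]
  bind b := (List Int -> Int)
step 2: unify (List d -> (c -> (List Int -> Int))) ~ e  [subst: {b:=(List Int -> Int)} | 0 pending]
  bind e := (List d -> (c -> (List Int -> Int)))

Answer: b:=(List Int -> Int) e:=(List d -> (c -> (List Int -> Int)))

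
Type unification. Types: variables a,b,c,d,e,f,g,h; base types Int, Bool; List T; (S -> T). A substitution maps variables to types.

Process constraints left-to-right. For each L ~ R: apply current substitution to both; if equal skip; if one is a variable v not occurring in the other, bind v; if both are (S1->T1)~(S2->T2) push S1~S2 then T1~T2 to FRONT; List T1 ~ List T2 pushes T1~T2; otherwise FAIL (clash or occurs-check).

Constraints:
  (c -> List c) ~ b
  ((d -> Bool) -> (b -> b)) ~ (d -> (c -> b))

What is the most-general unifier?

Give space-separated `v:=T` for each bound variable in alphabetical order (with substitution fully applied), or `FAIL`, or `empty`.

Answer: FAIL

Derivation:
step 1: unify (c -> List c) ~ b  [subst: {-} | 1 pending]
  bind b := (c -> List c)
step 2: unify ((d -> Bool) -> ((c -> List c) -> (c -> List c))) ~ (d -> (c -> (c -> List c)))  [subst: {b:=(c -> List c)} | 0 pending]
  -> decompose arrow: push (d -> Bool)~d, ((c -> List c) -> (c -> List c))~(c -> (c -> List c))
step 3: unify (d -> Bool) ~ d  [subst: {b:=(c -> List c)} | 1 pending]
  occurs-check fail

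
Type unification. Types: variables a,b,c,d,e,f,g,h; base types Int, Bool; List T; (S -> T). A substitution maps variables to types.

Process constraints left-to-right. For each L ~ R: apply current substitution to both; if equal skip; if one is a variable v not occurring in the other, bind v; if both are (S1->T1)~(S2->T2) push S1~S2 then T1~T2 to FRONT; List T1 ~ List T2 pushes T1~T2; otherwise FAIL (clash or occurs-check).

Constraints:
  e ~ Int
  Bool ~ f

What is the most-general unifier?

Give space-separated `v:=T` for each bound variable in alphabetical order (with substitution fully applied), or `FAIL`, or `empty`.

Answer: e:=Int f:=Bool

Derivation:
step 1: unify e ~ Int  [subst: {-} | 1 pending]
  bind e := Int
step 2: unify Bool ~ f  [subst: {e:=Int} | 0 pending]
  bind f := Bool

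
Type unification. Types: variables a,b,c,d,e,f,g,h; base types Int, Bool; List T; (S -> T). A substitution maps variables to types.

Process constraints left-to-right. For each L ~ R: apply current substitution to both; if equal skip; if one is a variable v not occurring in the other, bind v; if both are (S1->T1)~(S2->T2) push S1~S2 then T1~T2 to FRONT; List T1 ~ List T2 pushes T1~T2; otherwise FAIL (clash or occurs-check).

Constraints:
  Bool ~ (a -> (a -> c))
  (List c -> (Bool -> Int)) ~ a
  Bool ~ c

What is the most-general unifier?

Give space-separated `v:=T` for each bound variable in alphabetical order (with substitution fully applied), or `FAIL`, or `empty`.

step 1: unify Bool ~ (a -> (a -> c))  [subst: {-} | 2 pending]
  clash: Bool vs (a -> (a -> c))

Answer: FAIL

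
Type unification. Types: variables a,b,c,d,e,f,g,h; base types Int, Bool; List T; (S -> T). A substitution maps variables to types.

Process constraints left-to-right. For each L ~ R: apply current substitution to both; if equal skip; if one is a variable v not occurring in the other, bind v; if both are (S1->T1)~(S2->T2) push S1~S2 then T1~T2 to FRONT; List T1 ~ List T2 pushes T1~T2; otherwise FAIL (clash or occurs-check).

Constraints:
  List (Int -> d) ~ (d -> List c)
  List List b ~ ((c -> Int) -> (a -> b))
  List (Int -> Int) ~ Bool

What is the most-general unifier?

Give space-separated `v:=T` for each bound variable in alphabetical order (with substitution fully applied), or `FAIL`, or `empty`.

step 1: unify List (Int -> d) ~ (d -> List c)  [subst: {-} | 2 pending]
  clash: List (Int -> d) vs (d -> List c)

Answer: FAIL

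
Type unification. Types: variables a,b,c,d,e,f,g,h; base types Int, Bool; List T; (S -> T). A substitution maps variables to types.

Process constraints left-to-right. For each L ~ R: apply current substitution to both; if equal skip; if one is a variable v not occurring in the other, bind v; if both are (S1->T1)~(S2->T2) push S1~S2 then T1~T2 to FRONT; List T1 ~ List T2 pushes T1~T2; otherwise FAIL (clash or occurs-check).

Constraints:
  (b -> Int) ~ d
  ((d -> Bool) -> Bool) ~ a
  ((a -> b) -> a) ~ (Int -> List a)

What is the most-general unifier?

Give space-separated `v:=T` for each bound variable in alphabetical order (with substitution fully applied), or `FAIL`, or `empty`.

Answer: FAIL

Derivation:
step 1: unify (b -> Int) ~ d  [subst: {-} | 2 pending]
  bind d := (b -> Int)
step 2: unify (((b -> Int) -> Bool) -> Bool) ~ a  [subst: {d:=(b -> Int)} | 1 pending]
  bind a := (((b -> Int) -> Bool) -> Bool)
step 3: unify (((((b -> Int) -> Bool) -> Bool) -> b) -> (((b -> Int) -> Bool) -> Bool)) ~ (Int -> List (((b -> Int) -> Bool) -> Bool))  [subst: {d:=(b -> Int), a:=(((b -> Int) -> Bool) -> Bool)} | 0 pending]
  -> decompose arrow: push ((((b -> Int) -> Bool) -> Bool) -> b)~Int, (((b -> Int) -> Bool) -> Bool)~List (((b -> Int) -> Bool) -> Bool)
step 4: unify ((((b -> Int) -> Bool) -> Bool) -> b) ~ Int  [subst: {d:=(b -> Int), a:=(((b -> Int) -> Bool) -> Bool)} | 1 pending]
  clash: ((((b -> Int) -> Bool) -> Bool) -> b) vs Int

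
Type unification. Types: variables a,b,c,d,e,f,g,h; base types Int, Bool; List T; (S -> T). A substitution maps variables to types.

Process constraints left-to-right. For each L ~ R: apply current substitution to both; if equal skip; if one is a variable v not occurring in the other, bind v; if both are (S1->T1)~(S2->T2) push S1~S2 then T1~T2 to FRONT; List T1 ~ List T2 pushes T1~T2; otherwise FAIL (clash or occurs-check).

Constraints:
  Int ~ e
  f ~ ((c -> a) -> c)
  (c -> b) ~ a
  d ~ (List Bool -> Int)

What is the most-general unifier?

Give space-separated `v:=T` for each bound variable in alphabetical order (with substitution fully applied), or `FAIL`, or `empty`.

Answer: a:=(c -> b) d:=(List Bool -> Int) e:=Int f:=((c -> (c -> b)) -> c)

Derivation:
step 1: unify Int ~ e  [subst: {-} | 3 pending]
  bind e := Int
step 2: unify f ~ ((c -> a) -> c)  [subst: {e:=Int} | 2 pending]
  bind f := ((c -> a) -> c)
step 3: unify (c -> b) ~ a  [subst: {e:=Int, f:=((c -> a) -> c)} | 1 pending]
  bind a := (c -> b)
step 4: unify d ~ (List Bool -> Int)  [subst: {e:=Int, f:=((c -> a) -> c), a:=(c -> b)} | 0 pending]
  bind d := (List Bool -> Int)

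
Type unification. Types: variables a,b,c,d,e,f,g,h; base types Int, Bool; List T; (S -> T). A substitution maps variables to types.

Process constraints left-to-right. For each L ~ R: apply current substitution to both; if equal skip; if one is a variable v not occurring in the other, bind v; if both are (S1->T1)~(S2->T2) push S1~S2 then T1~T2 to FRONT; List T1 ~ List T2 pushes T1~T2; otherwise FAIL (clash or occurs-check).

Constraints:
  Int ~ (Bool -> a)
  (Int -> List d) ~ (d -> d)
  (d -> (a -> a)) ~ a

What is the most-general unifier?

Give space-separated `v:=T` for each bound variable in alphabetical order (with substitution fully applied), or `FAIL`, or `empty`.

step 1: unify Int ~ (Bool -> a)  [subst: {-} | 2 pending]
  clash: Int vs (Bool -> a)

Answer: FAIL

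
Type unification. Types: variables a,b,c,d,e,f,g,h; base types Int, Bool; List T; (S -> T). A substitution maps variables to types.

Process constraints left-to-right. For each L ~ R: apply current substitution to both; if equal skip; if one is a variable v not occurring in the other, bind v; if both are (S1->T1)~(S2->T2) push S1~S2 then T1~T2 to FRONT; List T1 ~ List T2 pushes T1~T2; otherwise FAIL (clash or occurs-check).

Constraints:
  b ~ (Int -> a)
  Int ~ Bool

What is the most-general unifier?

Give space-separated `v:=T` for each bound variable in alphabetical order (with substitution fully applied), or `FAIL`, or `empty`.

Answer: FAIL

Derivation:
step 1: unify b ~ (Int -> a)  [subst: {-} | 1 pending]
  bind b := (Int -> a)
step 2: unify Int ~ Bool  [subst: {b:=(Int -> a)} | 0 pending]
  clash: Int vs Bool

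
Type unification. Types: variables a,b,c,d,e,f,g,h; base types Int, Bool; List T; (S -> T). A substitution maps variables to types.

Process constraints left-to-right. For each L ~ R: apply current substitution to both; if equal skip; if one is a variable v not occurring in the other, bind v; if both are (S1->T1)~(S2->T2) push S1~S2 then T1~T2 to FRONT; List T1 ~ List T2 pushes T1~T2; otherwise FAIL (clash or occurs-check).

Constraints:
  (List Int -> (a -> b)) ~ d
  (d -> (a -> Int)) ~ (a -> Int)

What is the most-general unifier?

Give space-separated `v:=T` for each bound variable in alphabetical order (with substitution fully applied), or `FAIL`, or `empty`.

step 1: unify (List Int -> (a -> b)) ~ d  [subst: {-} | 1 pending]
  bind d := (List Int -> (a -> b))
step 2: unify ((List Int -> (a -> b)) -> (a -> Int)) ~ (a -> Int)  [subst: {d:=(List Int -> (a -> b))} | 0 pending]
  -> decompose arrow: push (List Int -> (a -> b))~a, (a -> Int)~Int
step 3: unify (List Int -> (a -> b)) ~ a  [subst: {d:=(List Int -> (a -> b))} | 1 pending]
  occurs-check fail

Answer: FAIL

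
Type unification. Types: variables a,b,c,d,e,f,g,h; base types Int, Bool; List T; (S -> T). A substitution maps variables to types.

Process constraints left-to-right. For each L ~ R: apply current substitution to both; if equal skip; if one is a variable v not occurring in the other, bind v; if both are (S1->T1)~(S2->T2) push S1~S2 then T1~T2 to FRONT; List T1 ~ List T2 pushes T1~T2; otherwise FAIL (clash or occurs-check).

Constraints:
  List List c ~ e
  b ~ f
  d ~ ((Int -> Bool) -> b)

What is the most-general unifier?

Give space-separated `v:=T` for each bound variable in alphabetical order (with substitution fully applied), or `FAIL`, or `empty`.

step 1: unify List List c ~ e  [subst: {-} | 2 pending]
  bind e := List List c
step 2: unify b ~ f  [subst: {e:=List List c} | 1 pending]
  bind b := f
step 3: unify d ~ ((Int -> Bool) -> f)  [subst: {e:=List List c, b:=f} | 0 pending]
  bind d := ((Int -> Bool) -> f)

Answer: b:=f d:=((Int -> Bool) -> f) e:=List List c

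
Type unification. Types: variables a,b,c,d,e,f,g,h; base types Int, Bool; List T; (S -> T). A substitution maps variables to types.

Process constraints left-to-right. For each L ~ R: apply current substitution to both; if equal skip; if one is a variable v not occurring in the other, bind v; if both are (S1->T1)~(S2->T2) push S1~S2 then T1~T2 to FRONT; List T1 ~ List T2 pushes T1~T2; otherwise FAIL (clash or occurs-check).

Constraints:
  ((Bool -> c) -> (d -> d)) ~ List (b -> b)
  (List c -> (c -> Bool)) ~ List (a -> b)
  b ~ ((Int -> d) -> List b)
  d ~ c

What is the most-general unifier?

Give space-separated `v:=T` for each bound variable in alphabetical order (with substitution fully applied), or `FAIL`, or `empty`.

step 1: unify ((Bool -> c) -> (d -> d)) ~ List (b -> b)  [subst: {-} | 3 pending]
  clash: ((Bool -> c) -> (d -> d)) vs List (b -> b)

Answer: FAIL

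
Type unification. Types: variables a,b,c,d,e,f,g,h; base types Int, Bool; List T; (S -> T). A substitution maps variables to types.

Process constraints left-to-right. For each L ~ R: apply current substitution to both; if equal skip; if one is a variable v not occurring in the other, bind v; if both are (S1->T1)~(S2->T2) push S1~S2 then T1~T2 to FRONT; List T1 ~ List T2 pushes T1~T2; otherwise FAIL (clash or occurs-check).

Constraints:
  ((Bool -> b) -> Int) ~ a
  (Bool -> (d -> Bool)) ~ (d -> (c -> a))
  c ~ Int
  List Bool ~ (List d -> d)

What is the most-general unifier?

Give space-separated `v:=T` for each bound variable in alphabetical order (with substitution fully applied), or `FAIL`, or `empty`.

step 1: unify ((Bool -> b) -> Int) ~ a  [subst: {-} | 3 pending]
  bind a := ((Bool -> b) -> Int)
step 2: unify (Bool -> (d -> Bool)) ~ (d -> (c -> ((Bool -> b) -> Int)))  [subst: {a:=((Bool -> b) -> Int)} | 2 pending]
  -> decompose arrow: push Bool~d, (d -> Bool)~(c -> ((Bool -> b) -> Int))
step 3: unify Bool ~ d  [subst: {a:=((Bool -> b) -> Int)} | 3 pending]
  bind d := Bool
step 4: unify (Bool -> Bool) ~ (c -> ((Bool -> b) -> Int))  [subst: {a:=((Bool -> b) -> Int), d:=Bool} | 2 pending]
  -> decompose arrow: push Bool~c, Bool~((Bool -> b) -> Int)
step 5: unify Bool ~ c  [subst: {a:=((Bool -> b) -> Int), d:=Bool} | 3 pending]
  bind c := Bool
step 6: unify Bool ~ ((Bool -> b) -> Int)  [subst: {a:=((Bool -> b) -> Int), d:=Bool, c:=Bool} | 2 pending]
  clash: Bool vs ((Bool -> b) -> Int)

Answer: FAIL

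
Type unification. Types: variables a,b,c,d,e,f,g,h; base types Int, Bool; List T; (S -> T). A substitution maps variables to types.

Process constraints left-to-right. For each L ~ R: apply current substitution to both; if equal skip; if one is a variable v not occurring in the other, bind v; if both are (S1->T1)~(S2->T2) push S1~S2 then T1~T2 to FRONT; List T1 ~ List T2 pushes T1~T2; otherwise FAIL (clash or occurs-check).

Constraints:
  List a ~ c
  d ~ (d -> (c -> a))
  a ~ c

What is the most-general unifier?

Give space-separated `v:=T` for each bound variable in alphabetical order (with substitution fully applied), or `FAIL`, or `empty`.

step 1: unify List a ~ c  [subst: {-} | 2 pending]
  bind c := List a
step 2: unify d ~ (d -> (List a -> a))  [subst: {c:=List a} | 1 pending]
  occurs-check fail: d in (d -> (List a -> a))

Answer: FAIL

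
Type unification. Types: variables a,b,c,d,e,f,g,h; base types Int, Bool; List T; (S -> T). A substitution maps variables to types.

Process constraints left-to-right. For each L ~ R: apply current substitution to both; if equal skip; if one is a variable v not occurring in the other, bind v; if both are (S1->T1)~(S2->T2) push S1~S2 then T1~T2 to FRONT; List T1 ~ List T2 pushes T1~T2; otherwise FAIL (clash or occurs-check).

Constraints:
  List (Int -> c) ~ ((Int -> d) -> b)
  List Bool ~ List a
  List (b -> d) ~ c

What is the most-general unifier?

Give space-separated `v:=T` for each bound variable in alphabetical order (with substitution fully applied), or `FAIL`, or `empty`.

step 1: unify List (Int -> c) ~ ((Int -> d) -> b)  [subst: {-} | 2 pending]
  clash: List (Int -> c) vs ((Int -> d) -> b)

Answer: FAIL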